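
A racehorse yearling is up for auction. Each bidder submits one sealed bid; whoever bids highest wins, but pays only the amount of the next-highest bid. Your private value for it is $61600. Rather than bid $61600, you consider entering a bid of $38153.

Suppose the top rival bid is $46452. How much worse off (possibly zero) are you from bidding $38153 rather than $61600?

Bidding your value $61600: you win (since $61600 > $46452) and pay $46452. Payoff $15148.
Bidding $38153: you lose. Payoff $0.
The competing bid $46452 lies between your shaded bid and your value, so underbidding forfeits an item you could have won at a profitable price.
Loss from deviating = $15148 − ($0) = $15148.

$15148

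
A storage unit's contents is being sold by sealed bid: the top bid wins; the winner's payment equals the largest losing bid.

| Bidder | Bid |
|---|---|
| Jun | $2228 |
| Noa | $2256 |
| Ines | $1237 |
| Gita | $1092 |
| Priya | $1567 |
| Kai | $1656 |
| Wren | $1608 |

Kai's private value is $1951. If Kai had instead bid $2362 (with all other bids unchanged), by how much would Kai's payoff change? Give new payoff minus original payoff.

The highest bid among the other bidders is $2256; Kai's bid doesn't change that.
Original bid $1656: Kai is not highest (top rival bid is $2256); payoff $0.
Alternative bid $2362: Kai is highest, pays the top rival bid $2256; payoff $1951 − $2256 = −$305.
Change in payoff = −$305 − ($0) = −$305.

−$305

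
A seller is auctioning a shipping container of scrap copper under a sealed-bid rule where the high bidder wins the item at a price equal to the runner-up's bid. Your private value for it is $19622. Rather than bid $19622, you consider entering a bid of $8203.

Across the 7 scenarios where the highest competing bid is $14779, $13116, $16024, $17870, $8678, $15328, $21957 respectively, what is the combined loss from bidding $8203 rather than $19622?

$31937

The deviation costs you only when the competing bid falls strictly between $8203 and $19622; elsewhere both bids give the same outcome.
$14779: truthful payoff $4843, deviation payoff $0 → loss $4843.
$13116: truthful payoff $6506, deviation payoff $0 → loss $6506.
$16024: truthful payoff $3598, deviation payoff $0 → loss $3598.
$17870: truthful payoff $1752, deviation payoff $0 → loss $1752.
$8678: truthful payoff $10944, deviation payoff $0 → loss $10944.
$15328: truthful payoff $4294, deviation payoff $0 → loss $4294.
$21957: outcomes coincide → loss $0.
Total loss = $4843 + $6506 + $3598 + $1752 + $10944 + $4294 = $31937.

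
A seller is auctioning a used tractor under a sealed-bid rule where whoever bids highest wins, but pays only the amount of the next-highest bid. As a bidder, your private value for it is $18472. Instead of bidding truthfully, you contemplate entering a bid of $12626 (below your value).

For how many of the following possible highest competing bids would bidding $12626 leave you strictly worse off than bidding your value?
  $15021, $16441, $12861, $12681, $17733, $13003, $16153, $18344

8

The deviation hurts exactly when the highest competing bid lies strictly between $12626 and $18472 — underbidding then forfeits a profitable win.
$15021: inside the interval → strictly worse (loss $3451).
$16441: inside the interval → strictly worse (loss $2031).
$12861: inside the interval → strictly worse (loss $5611).
$12681: inside the interval → strictly worse (loss $5791).
$17733: inside the interval → strictly worse (loss $739).
$13003: inside the interval → strictly worse (loss $5469).
$16153: inside the interval → strictly worse (loss $2319).
$18344: inside the interval → strictly worse (loss $128).
Count: 8.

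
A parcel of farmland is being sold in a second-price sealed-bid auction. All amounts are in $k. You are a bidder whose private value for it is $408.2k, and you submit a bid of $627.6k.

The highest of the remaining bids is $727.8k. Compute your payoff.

Your bid $627.6k is below the highest competing bid $727.8k, so you lose.
A losing bidder pays nothing and receives nothing: payoff = $0k.

$0k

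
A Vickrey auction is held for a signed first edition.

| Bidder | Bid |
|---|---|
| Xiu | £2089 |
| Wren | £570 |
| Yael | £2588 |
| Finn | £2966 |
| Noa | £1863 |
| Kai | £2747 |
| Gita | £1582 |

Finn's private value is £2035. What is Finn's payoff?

Highest bid: Finn at £2966, so Finn wins.
Second-highest bid: Kai at £2747 — that is the price the winner pays.
Finn's payoff = value − price = £2035 − £2747 = −£712.

−£712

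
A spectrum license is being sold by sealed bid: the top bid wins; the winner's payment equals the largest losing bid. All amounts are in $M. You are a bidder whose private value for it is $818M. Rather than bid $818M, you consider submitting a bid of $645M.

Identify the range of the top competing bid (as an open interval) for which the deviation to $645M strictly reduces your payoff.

($645M, $818M)

If the competing bid is below $645M, both bids win at the same price — no difference.
If it is above $818M, both bids lose — no difference.
If it lies strictly between $645M and $818M, bidding your value wins at a price below your value (positive payoff) while bidding $645M loses (payoff 0).
So the deviation strictly hurts on the open interval ($645M, $818M).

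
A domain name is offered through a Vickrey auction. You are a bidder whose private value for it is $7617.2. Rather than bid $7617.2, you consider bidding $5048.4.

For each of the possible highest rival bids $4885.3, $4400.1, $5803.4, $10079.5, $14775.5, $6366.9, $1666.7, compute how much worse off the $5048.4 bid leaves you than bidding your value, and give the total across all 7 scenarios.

The deviation costs you only when the competing bid falls strictly between $5048.4 and $7617.2; elsewhere both bids give the same outcome.
$4885.3: outcomes coincide → loss $0.
$4400.1: outcomes coincide → loss $0.
$5803.4: truthful payoff $1813.8, deviation payoff $0 → loss $1813.8.
$10079.5: outcomes coincide → loss $0.
$14775.5: outcomes coincide → loss $0.
$6366.9: truthful payoff $1250.3, deviation payoff $0 → loss $1250.3.
$1666.7: outcomes coincide → loss $0.
Total loss = $1813.8 + $1250.3 = $3064.1.

$3064.1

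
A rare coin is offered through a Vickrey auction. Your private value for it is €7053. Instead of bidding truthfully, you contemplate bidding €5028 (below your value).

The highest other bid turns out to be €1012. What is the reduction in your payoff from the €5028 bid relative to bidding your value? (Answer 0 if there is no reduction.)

Bidding your value €7053: you win (since €7053 > €1012) and pay €1012. Payoff €6041.
Bidding €5028: you win and pay €1012. Payoff €7053 − €1012 = €6041.
Difference = €6041 − €6041 = €0; both bids lead to the same outcome because the competing bid is below both your value and your alternative bid.

€0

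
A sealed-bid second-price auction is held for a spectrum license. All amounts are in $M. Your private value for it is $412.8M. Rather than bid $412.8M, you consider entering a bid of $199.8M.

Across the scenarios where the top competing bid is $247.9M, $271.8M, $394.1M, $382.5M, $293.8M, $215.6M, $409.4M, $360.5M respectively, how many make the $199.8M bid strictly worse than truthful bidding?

8

The deviation hurts exactly when the highest competing bid lies strictly between $199.8M and $412.8M — underbidding then forfeits a profitable win.
$247.9M: inside the interval → strictly worse (loss $164.9M).
$271.8M: inside the interval → strictly worse (loss $141M).
$394.1M: inside the interval → strictly worse (loss $18.7M).
$382.5M: inside the interval → strictly worse (loss $30.3M).
$293.8M: inside the interval → strictly worse (loss $119M).
$215.6M: inside the interval → strictly worse (loss $197.2M).
$409.4M: inside the interval → strictly worse (loss $3.4M).
$360.5M: inside the interval → strictly worse (loss $52.3M).
Count: 8.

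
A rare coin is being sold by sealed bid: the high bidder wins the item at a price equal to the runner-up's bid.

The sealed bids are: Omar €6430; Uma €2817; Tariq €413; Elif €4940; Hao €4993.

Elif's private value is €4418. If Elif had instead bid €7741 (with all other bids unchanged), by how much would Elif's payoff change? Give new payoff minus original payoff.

−€2012

The highest bid among the other bidders is €6430; Elif's bid doesn't change that.
Original bid €4940: Elif is not highest (top rival bid is €6430); payoff €0.
Alternative bid €7741: Elif is highest, pays the top rival bid €6430; payoff €4418 − €6430 = −€2012.
Change in payoff = −€2012 − (€0) = −€2012.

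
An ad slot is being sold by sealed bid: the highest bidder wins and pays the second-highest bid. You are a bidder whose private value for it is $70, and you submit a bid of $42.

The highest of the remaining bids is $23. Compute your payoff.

Your bid $42 exceeds the highest competing bid $23, so you win.
In a second-price auction the winner pays the second-highest bid, $23.
Payoff = value − price = $70 − $23 = $47.

$47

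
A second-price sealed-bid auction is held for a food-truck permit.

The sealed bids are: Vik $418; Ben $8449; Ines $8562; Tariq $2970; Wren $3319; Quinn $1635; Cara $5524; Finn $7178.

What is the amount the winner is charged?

$8449

Highest bid: Ines at $8562, so Ines wins.
Second-highest bid: Ben at $8449 — that is the price the winner pays.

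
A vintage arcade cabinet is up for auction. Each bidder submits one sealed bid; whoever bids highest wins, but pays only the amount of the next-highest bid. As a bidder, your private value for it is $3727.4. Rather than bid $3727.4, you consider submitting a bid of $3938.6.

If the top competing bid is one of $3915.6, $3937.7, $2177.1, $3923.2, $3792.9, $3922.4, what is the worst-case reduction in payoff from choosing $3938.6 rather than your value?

$3915.6: truthful gives $0, deviation gives −$188.2 → loss $188.2.
$3937.7: truthful gives $0, deviation gives −$210.3 → loss $210.3.
$2177.1: same outcome either way → loss $0.
$3923.2: truthful gives $0, deviation gives −$195.8 → loss $195.8.
$3792.9: truthful gives $0, deviation gives −$65.5 → loss $65.5.
$3922.4: truthful gives $0, deviation gives −$195 → loss $195.
Maximum loss: $210.3.

$210.3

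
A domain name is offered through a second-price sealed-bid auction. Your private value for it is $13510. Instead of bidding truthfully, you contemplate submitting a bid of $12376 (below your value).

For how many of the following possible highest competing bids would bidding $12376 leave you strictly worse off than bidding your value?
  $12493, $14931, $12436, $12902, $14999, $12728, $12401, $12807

6

The deviation hurts exactly when the highest competing bid lies strictly between $12376 and $13510 — underbidding then forfeits a profitable win.
$12493: inside the interval → strictly worse (loss $1017).
$14931: above both → same outcome either way.
$12436: inside the interval → strictly worse (loss $1074).
$12902: inside the interval → strictly worse (loss $608).
$14999: above both → same outcome either way.
$12728: inside the interval → strictly worse (loss $782).
$12401: inside the interval → strictly worse (loss $1109).
$12807: inside the interval → strictly worse (loss $703).
Count: 6.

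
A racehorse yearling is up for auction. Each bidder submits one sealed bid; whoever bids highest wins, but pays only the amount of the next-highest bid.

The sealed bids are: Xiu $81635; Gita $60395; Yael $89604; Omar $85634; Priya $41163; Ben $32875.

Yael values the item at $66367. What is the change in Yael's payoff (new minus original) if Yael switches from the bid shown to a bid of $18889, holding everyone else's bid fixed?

$19267

The highest bid among the other bidders is $85634; Yael's bid doesn't change that.
Original bid $89604: Yael is highest, pays the top rival bid $85634; payoff $66367 − $85634 = −$19267.
Alternative bid $18889: Yael is not highest (top rival bid is $85634); payoff $0.
Change in payoff = $0 − (−$19267) = $19267.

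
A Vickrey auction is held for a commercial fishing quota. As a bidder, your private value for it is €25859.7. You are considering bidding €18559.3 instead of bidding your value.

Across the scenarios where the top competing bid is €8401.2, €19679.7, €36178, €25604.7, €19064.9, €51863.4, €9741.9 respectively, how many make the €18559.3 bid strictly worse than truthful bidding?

3

The deviation hurts exactly when the highest competing bid lies strictly between €18559.3 and €25859.7 — underbidding then forfeits a profitable win.
€8401.2: below both → same outcome either way.
€19679.7: inside the interval → strictly worse (loss €6180).
€36178: above both → same outcome either way.
€25604.7: inside the interval → strictly worse (loss €255).
€19064.9: inside the interval → strictly worse (loss €6794.8).
€51863.4: above both → same outcome either way.
€9741.9: below both → same outcome either way.
Count: 3.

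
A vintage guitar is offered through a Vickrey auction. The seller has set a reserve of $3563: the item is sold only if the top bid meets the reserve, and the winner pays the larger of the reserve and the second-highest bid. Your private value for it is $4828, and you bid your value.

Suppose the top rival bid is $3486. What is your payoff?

Your bid $4828 is the highest and exceeds the reserve.
Price = max(second-highest bid, reserve) = max($3486, $3563) = $3563.
Payoff = $4828 − $3563 = $1265.

$1265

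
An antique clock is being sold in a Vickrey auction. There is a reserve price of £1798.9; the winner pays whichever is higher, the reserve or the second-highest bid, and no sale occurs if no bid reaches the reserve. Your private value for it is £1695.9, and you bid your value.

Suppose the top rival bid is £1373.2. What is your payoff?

Your bid £1695.9 is the highest bid but falls below the reserve £1798.9, so the item goes unsold. Payoff £0.

£0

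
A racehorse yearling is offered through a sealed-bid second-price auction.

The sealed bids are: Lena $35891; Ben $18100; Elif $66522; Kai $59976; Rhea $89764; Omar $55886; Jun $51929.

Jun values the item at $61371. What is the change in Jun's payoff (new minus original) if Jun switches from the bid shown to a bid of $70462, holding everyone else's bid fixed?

The highest bid among the other bidders is $89764; Jun's bid doesn't change that.
Original bid $51929: Jun is not highest (top rival bid is $89764); payoff $0.
Alternative bid $70462: Jun is not highest (top rival bid is $89764); payoff $0.
Change in payoff = $0 − ($0) = $0.

$0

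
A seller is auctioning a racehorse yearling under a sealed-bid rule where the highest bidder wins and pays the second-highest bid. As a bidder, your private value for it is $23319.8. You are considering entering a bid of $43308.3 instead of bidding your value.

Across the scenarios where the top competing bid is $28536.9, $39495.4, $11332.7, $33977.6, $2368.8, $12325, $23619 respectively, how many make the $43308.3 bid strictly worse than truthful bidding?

The deviation hurts exactly when the highest competing bid lies strictly between $23319.8 and $43308.3 — overbidding then wins at a price above your value.
$28536.9: inside the interval → strictly worse (loss $5217.1).
$39495.4: inside the interval → strictly worse (loss $16175.6).
$11332.7: below both → same outcome either way.
$33977.6: inside the interval → strictly worse (loss $10657.8).
$2368.8: below both → same outcome either way.
$12325: below both → same outcome either way.
$23619: inside the interval → strictly worse (loss $299.2).
Count: 4.

4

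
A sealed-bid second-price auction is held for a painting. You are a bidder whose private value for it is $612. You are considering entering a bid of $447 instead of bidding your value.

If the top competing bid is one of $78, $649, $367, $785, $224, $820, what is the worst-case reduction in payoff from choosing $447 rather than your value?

$0

$78: same outcome either way → loss $0.
$649: same outcome either way → loss $0.
$367: same outcome either way → loss $0.
$785: same outcome either way → loss $0.
$224: same outcome either way → loss $0.
$820: same outcome either way → loss $0.
Maximum loss: $0.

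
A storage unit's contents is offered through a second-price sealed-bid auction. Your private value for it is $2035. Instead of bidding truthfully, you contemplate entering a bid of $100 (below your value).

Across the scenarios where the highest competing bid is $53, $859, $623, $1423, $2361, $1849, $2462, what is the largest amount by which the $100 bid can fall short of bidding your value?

$53: same outcome either way → loss $0.
$859: truthful gives $1176, deviation gives $0 → loss $1176.
$623: truthful gives $1412, deviation gives $0 → loss $1412.
$1423: truthful gives $612, deviation gives $0 → loss $612.
$2361: same outcome either way → loss $0.
$1849: truthful gives $186, deviation gives $0 → loss $186.
$2462: same outcome either way → loss $0.
Maximum loss: $1412.

$1412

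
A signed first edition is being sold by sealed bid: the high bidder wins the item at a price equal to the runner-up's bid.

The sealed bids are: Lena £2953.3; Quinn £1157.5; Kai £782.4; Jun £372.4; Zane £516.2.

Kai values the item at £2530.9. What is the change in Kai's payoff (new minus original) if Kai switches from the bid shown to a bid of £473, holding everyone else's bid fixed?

The highest bid among the other bidders is £2953.3; Kai's bid doesn't change that.
Original bid £782.4: Kai is not highest (top rival bid is £2953.3); payoff £0.
Alternative bid £473: Kai is not highest (top rival bid is £2953.3); payoff £0.
Change in payoff = £0 − (£0) = £0.

£0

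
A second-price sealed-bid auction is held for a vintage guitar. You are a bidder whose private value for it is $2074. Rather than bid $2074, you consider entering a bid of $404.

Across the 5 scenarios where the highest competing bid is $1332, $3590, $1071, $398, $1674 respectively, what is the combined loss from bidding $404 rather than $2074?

The deviation costs you only when the competing bid falls strictly between $404 and $2074; elsewhere both bids give the same outcome.
$1332: truthful payoff $742, deviation payoff $0 → loss $742.
$3590: outcomes coincide → loss $0.
$1071: truthful payoff $1003, deviation payoff $0 → loss $1003.
$398: outcomes coincide → loss $0.
$1674: truthful payoff $400, deviation payoff $0 → loss $400.
Total loss = $742 + $1003 + $400 = $2145.

$2145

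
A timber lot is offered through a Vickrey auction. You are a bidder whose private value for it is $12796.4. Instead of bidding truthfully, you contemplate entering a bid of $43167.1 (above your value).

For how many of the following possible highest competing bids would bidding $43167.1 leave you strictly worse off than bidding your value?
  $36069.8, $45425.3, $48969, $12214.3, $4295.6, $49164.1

1

The deviation hurts exactly when the highest competing bid lies strictly between $12796.4 and $43167.1 — overbidding then wins at a price above your value.
$36069.8: inside the interval → strictly worse (loss $23273.4).
$45425.3: above both → same outcome either way.
$48969: above both → same outcome either way.
$12214.3: below both → same outcome either way.
$4295.6: below both → same outcome either way.
$49164.1: above both → same outcome either way.
Count: 1.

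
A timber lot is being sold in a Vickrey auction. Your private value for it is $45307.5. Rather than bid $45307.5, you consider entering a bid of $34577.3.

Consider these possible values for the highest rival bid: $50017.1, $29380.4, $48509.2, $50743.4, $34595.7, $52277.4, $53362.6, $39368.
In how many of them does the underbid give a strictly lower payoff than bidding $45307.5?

The deviation hurts exactly when the highest competing bid lies strictly between $34577.3 and $45307.5 — underbidding then forfeits a profitable win.
$50017.1: above both → same outcome either way.
$29380.4: below both → same outcome either way.
$48509.2: above both → same outcome either way.
$50743.4: above both → same outcome either way.
$34595.7: inside the interval → strictly worse (loss $10711.8).
$52277.4: above both → same outcome either way.
$53362.6: above both → same outcome either way.
$39368: inside the interval → strictly worse (loss $5939.5).
Count: 2.

2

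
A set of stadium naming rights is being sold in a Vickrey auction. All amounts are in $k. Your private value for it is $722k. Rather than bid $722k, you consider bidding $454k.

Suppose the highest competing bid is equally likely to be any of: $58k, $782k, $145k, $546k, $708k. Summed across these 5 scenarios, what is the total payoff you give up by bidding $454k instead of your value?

The deviation costs you only when the competing bid falls strictly between $454k and $722k; elsewhere both bids give the same outcome.
$58k: outcomes coincide → loss $0k.
$782k: outcomes coincide → loss $0k.
$145k: outcomes coincide → loss $0k.
$546k: truthful payoff $176k, deviation payoff $0k → loss $176k.
$708k: truthful payoff $14k, deviation payoff $0k → loss $14k.
Total loss = $176k + $14k = $190k.
Truthful bidding weakly dominates here: raising your bid can only win items priced above your value, and lowering it can only forfeit items priced below.

$190k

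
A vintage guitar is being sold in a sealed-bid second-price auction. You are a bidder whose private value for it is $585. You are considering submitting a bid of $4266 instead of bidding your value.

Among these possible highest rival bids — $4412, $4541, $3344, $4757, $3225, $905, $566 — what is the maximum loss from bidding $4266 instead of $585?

$2759

$4412: same outcome either way → loss $0.
$4541: same outcome either way → loss $0.
$3344: truthful gives $0, deviation gives −$2759 → loss $2759.
$4757: same outcome either way → loss $0.
$3225: truthful gives $0, deviation gives −$2640 → loss $2640.
$905: truthful gives $0, deviation gives −$320 → loss $320.
$566: same outcome either way → loss $0.
Maximum loss: $2759.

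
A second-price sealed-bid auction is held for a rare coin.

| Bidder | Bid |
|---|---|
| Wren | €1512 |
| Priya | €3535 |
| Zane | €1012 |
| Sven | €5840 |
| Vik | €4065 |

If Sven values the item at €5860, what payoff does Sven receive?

€1795

Highest bid: Sven at €5840, so Sven wins.
Second-highest bid: Vik at €4065 — that is the price the winner pays.
Sven's payoff = value − price = €5860 − €4065 = €1795.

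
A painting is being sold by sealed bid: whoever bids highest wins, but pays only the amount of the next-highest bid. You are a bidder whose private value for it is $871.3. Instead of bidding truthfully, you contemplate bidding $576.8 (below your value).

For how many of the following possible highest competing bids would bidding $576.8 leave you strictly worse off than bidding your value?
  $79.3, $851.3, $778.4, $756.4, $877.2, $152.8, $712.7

The deviation hurts exactly when the highest competing bid lies strictly between $576.8 and $871.3 — underbidding then forfeits a profitable win.
$79.3: below both → same outcome either way.
$851.3: inside the interval → strictly worse (loss $20).
$778.4: inside the interval → strictly worse (loss $92.9).
$756.4: inside the interval → strictly worse (loss $114.9).
$877.2: above both → same outcome either way.
$152.8: below both → same outcome either way.
$712.7: inside the interval → strictly worse (loss $158.6).
Count: 4.

4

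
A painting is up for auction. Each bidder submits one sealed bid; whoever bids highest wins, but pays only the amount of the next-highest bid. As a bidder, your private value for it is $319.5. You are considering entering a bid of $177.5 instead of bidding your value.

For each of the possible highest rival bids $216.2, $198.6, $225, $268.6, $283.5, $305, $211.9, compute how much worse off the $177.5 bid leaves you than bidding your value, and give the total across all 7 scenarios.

The deviation costs you only when the competing bid falls strictly between $177.5 and $319.5; elsewhere both bids give the same outcome.
$216.2: truthful payoff $103.3, deviation payoff $0 → loss $103.3.
$198.6: truthful payoff $120.9, deviation payoff $0 → loss $120.9.
$225: truthful payoff $94.5, deviation payoff $0 → loss $94.5.
$268.6: truthful payoff $50.9, deviation payoff $0 → loss $50.9.
$283.5: truthful payoff $36, deviation payoff $0 → loss $36.
$305: truthful payoff $14.5, deviation payoff $0 → loss $14.5.
$211.9: truthful payoff $107.6, deviation payoff $0 → loss $107.6.
Total loss = $103.3 + $120.9 + $94.5 + $50.9 + $36 + $14.5 + $107.6 = $527.7.

$527.7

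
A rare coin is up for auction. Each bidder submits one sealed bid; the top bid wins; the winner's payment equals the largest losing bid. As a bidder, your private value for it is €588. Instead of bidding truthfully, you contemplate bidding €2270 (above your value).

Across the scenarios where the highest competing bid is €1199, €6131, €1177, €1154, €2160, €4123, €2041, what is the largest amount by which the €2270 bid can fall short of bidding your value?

€1572

€1199: truthful gives €0, deviation gives −€611 → loss €611.
€6131: same outcome either way → loss €0.
€1177: truthful gives €0, deviation gives −€589 → loss €589.
€1154: truthful gives €0, deviation gives −€566 → loss €566.
€2160: truthful gives €0, deviation gives −€1572 → loss €1572.
€4123: same outcome either way → loss €0.
€2041: truthful gives €0, deviation gives −€1453 → loss €1453.
Maximum loss: €1572.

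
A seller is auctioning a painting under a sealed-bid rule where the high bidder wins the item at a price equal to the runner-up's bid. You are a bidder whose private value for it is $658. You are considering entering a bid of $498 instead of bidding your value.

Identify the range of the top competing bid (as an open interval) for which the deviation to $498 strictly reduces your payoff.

If the competing bid is below $498, both bids win at the same price — no difference.
If it is above $658, both bids lose — no difference.
If it lies strictly between $498 and $658, bidding your value wins at a price below your value (positive payoff) while bidding $498 loses (payoff 0).
So the deviation strictly hurts on the open interval ($498, $658).

($498, $658)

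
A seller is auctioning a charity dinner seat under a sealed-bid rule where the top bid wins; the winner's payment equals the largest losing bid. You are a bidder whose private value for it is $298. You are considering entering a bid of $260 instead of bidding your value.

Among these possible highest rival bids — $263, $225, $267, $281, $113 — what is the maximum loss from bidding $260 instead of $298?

$263: truthful gives $35, deviation gives $0 → loss $35.
$225: same outcome either way → loss $0.
$267: truthful gives $31, deviation gives $0 → loss $31.
$281: truthful gives $17, deviation gives $0 → loss $17.
$113: same outcome either way → loss $0.
Maximum loss: $35.

$35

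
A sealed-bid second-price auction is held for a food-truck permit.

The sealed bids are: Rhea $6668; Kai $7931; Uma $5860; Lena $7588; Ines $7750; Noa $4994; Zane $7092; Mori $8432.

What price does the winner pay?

Highest bid: Mori at $8432, so Mori wins.
Second-highest bid: Kai at $7931 — that is the price the winner pays.

$7931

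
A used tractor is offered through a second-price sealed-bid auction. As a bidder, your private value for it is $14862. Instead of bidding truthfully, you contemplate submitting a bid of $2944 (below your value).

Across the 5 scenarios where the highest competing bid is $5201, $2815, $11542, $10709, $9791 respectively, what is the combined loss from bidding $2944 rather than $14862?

The deviation costs you only when the competing bid falls strictly between $2944 and $14862; elsewhere both bids give the same outcome.
$5201: truthful payoff $9661, deviation payoff $0 → loss $9661.
$2815: outcomes coincide → loss $0.
$11542: truthful payoff $3320, deviation payoff $0 → loss $3320.
$10709: truthful payoff $4153, deviation payoff $0 → loss $4153.
$9791: truthful payoff $5071, deviation payoff $0 → loss $5071.
Total loss = $9661 + $3320 + $4153 + $5071 = $22205.
Truthful bidding weakly dominates here: raising your bid can only win items priced above your value, and lowering it can only forfeit items priced below.

$22205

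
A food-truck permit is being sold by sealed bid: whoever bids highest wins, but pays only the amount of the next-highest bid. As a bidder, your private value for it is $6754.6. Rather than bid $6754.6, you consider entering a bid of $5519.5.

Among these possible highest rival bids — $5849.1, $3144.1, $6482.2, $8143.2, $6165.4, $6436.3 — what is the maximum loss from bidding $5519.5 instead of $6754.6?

$905.5

$5849.1: truthful gives $905.5, deviation gives $0 → loss $905.5.
$3144.1: same outcome either way → loss $0.
$6482.2: truthful gives $272.4, deviation gives $0 → loss $272.4.
$8143.2: same outcome either way → loss $0.
$6165.4: truthful gives $589.2, deviation gives $0 → loss $589.2.
$6436.3: truthful gives $318.3, deviation gives $0 → loss $318.3.
Maximum loss: $905.5.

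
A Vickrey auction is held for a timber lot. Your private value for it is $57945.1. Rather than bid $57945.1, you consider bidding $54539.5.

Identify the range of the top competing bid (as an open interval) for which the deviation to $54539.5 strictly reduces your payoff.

($54539.5, $57945.1)

If the competing bid is below $54539.5, both bids win at the same price — no difference.
If it is above $57945.1, both bids lose — no difference.
If it lies strictly between $54539.5 and $57945.1, bidding your value wins at a price below your value (positive payoff) while bidding $54539.5 loses (payoff 0).
So the deviation strictly hurts on the open interval ($54539.5, $57945.1).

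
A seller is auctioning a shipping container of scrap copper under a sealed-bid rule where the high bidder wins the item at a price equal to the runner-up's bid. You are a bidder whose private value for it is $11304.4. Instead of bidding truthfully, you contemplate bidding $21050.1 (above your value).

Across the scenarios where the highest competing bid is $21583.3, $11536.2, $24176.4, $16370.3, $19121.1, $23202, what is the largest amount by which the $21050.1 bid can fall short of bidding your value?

$21583.3: same outcome either way → loss $0.
$11536.2: truthful gives $0, deviation gives −$231.8 → loss $231.8.
$24176.4: same outcome either way → loss $0.
$16370.3: truthful gives $0, deviation gives −$5065.9 → loss $5065.9.
$19121.1: truthful gives $0, deviation gives −$7816.7 → loss $7816.7.
$23202: same outcome either way → loss $0.
Maximum loss: $7816.7.

$7816.7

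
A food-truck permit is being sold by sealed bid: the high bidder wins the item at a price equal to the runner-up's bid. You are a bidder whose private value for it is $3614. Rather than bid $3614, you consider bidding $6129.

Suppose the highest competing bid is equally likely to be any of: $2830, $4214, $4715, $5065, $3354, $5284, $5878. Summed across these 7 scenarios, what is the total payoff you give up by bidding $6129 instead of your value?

The deviation costs you only when the competing bid falls strictly between $3614 and $6129; elsewhere both bids give the same outcome.
$2830: outcomes coincide → loss $0.
$4214: truthful payoff $0, deviation payoff −$600 → loss $600.
$4715: truthful payoff $0, deviation payoff −$1101 → loss $1101.
$5065: truthful payoff $0, deviation payoff −$1451 → loss $1451.
$3354: outcomes coincide → loss $0.
$5284: truthful payoff $0, deviation payoff −$1670 → loss $1670.
$5878: truthful payoff $0, deviation payoff −$2264 → loss $2264.
Total loss = $600 + $1101 + $1451 + $1670 + $2264 = $7086.
Because the price is fixed by the runner-up's bid, deviating from your value can only change a good outcome into a bad one — never the reverse.

$7086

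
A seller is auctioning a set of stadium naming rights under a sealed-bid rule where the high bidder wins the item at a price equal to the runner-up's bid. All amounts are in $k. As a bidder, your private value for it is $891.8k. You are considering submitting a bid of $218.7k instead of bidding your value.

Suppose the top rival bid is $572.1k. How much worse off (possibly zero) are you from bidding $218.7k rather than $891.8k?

Bidding your value $891.8k: you win (since $891.8k > $572.1k) and pay $572.1k. Payoff $319.7k.
Bidding $218.7k: you lose. Payoff $0k.
The competing bid $572.1k lies between your shaded bid and your value, so underbidding forfeits an item you could have won at a profitable price.
Loss from deviating = $319.7k − ($0k) = $319.7k.

$319.7k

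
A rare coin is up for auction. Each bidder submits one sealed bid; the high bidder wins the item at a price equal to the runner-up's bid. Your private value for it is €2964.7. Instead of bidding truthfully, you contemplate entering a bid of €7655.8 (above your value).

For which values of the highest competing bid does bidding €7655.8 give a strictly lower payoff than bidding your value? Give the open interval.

If the competing bid is below €2964.7, both bids win at the same price — no difference.
If it is above €7655.8, both bids lose — no difference.
If it lies strictly between €2964.7 and €7655.8, bidding your value loses (payoff 0) while bidding €7655.8 wins at a price above your value (payoff negative).
So the deviation strictly hurts on the open interval (€2964.7, €7655.8).

(€2964.7, €7655.8)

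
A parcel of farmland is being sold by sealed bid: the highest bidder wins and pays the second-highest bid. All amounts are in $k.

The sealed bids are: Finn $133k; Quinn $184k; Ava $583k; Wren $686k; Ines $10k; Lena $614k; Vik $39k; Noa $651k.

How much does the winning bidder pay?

$651k

Highest bid: Wren at $686k, so Wren wins.
Second-highest bid: Noa at $651k — that is the price the winner pays.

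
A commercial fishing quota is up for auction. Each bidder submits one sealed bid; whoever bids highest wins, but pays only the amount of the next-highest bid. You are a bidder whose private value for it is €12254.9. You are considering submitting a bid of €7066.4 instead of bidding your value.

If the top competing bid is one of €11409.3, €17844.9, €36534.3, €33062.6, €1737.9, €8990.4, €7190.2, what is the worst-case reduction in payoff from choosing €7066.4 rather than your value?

€5064.7

€11409.3: truthful gives €845.6, deviation gives €0 → loss €845.6.
€17844.9: same outcome either way → loss €0.
€36534.3: same outcome either way → loss €0.
€33062.6: same outcome either way → loss €0.
€1737.9: same outcome either way → loss €0.
€8990.4: truthful gives €3264.5, deviation gives €0 → loss €3264.5.
€7190.2: truthful gives €5064.7, deviation gives €0 → loss €5064.7.
Maximum loss: €5064.7.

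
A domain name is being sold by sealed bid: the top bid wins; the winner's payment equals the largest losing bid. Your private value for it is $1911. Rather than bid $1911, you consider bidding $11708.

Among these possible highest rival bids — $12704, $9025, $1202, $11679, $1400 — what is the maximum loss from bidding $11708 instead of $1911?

$9768

$12704: same outcome either way → loss $0.
$9025: truthful gives $0, deviation gives −$7114 → loss $7114.
$1202: same outcome either way → loss $0.
$11679: truthful gives $0, deviation gives −$9768 → loss $9768.
$1400: same outcome either way → loss $0.
Maximum loss: $9768.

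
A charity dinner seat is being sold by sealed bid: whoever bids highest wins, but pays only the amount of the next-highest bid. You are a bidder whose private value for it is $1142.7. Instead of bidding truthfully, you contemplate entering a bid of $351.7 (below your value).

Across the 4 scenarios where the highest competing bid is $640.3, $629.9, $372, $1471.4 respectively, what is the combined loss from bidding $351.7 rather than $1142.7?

The deviation costs you only when the competing bid falls strictly between $351.7 and $1142.7; elsewhere both bids give the same outcome.
$640.3: truthful payoff $502.4, deviation payoff $0 → loss $502.4.
$629.9: truthful payoff $512.8, deviation payoff $0 → loss $512.8.
$372: truthful payoff $770.7, deviation payoff $0 → loss $770.7.
$1471.4: outcomes coincide → loss $0.
Total loss = $502.4 + $512.8 + $770.7 = $1785.9.

$1785.9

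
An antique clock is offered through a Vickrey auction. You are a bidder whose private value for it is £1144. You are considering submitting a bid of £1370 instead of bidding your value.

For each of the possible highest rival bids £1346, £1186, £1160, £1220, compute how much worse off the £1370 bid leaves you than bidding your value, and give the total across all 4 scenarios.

£336

The deviation costs you only when the competing bid falls strictly between £1144 and £1370; elsewhere both bids give the same outcome.
£1346: truthful payoff £0, deviation payoff −£202 → loss £202.
£1186: truthful payoff £0, deviation payoff −£42 → loss £42.
£1160: truthful payoff £0, deviation payoff −£16 → loss £16.
£1220: truthful payoff £0, deviation payoff −£76 → loss £76.
Total loss = £202 + £42 + £16 + £76 = £336.
Truthful bidding weakly dominates here: raising your bid can only win items priced above your value, and lowering it can only forfeit items priced below.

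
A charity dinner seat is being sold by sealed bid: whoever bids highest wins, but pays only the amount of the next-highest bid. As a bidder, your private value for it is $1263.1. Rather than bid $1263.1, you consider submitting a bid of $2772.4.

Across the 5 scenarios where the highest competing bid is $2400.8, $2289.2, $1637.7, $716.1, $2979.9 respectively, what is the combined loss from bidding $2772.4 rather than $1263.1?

The deviation costs you only when the competing bid falls strictly between $1263.1 and $2772.4; elsewhere both bids give the same outcome.
$2400.8: truthful payoff $0, deviation payoff −$1137.7 → loss $1137.7.
$2289.2: truthful payoff $0, deviation payoff −$1026.1 → loss $1026.1.
$1637.7: truthful payoff $0, deviation payoff −$374.6 → loss $374.6.
$716.1: outcomes coincide → loss $0.
$2979.9: outcomes coincide → loss $0.
Total loss = $1137.7 + $1026.1 + $374.6 = $2538.4.

$2538.4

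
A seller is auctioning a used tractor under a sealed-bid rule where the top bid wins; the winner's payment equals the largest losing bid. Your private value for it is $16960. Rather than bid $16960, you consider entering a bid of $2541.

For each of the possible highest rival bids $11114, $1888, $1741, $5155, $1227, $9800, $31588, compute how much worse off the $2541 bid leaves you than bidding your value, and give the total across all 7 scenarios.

The deviation costs you only when the competing bid falls strictly between $2541 and $16960; elsewhere both bids give the same outcome.
$11114: truthful payoff $5846, deviation payoff $0 → loss $5846.
$1888: outcomes coincide → loss $0.
$1741: outcomes coincide → loss $0.
$5155: truthful payoff $11805, deviation payoff $0 → loss $11805.
$1227: outcomes coincide → loss $0.
$9800: truthful payoff $7160, deviation payoff $0 → loss $7160.
$31588: outcomes coincide → loss $0.
Total loss = $5846 + $11805 + $7160 = $24811.
Truthful bidding weakly dominates here: raising your bid can only win items priced above your value, and lowering it can only forfeit items priced below.

$24811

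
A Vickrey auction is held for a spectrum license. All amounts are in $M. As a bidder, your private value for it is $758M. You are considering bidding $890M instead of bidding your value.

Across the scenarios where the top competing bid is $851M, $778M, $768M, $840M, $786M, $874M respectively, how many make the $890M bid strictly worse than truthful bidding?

The deviation hurts exactly when the highest competing bid lies strictly between $758M and $890M — overbidding then wins at a price above your value.
$851M: inside the interval → strictly worse (loss $93M).
$778M: inside the interval → strictly worse (loss $20M).
$768M: inside the interval → strictly worse (loss $10M).
$840M: inside the interval → strictly worse (loss $82M).
$786M: inside the interval → strictly worse (loss $28M).
$874M: inside the interval → strictly worse (loss $116M).
Count: 6.

6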